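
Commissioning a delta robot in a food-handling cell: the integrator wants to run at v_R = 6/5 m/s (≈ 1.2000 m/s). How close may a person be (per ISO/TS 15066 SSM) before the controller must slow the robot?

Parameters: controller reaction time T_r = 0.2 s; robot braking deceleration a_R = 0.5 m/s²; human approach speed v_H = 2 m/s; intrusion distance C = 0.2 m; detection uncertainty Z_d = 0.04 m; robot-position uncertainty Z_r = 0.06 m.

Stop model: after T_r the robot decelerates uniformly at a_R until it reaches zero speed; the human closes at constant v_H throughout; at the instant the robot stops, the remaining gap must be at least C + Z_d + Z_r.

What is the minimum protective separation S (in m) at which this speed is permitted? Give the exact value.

T_s = v_R/a_R = (6/5)/(1/2) = 2.4000 s
robot covers v_R·T_r = 1.2000·0.2000 = 0.2400 m before braking
robot under decel: 1.2000²/(2·0.5000) = 1.4400 m
human closes 2.0000·2.6000 = 5.2000 m
residual clearance needed = 0.2000+0.0400+0.0600 = 0.3000 m
S_min ≈ 0.2400+1.4400+5.2000+0.3000  ⇒  S_min = 359/50 m

S_min = 359/50 m = 7.1800 m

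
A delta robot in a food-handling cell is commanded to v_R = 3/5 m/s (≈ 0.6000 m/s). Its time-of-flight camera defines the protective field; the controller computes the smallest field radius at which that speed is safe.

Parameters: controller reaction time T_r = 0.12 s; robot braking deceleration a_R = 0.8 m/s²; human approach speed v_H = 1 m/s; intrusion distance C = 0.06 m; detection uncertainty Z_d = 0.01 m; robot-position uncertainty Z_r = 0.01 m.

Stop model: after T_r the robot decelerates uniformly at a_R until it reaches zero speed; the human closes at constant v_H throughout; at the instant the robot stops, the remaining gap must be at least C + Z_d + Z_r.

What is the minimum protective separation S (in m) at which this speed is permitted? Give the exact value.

T_s = v_R/a_R = (3/5)/(4/5) = 0.7500 s
reaction-phase robot travel = 0.6000·0.1200 = 0.0720 m
robot under decel: 0.6000²/(2·0.8000) = 0.2250 m
human over T_r+T_s: 1.0000·(0.1200+0.7500) = 0.8700 m
C+Z_d+Z_r = 0.0600+0.0100+0.0100 = 0.0800 m
S_min ≈ 0.0720+0.2250+0.8700+0.0800  ⇒  S_min = 1247/1000 m

S_min = 1247/1000 m = 1.2470 m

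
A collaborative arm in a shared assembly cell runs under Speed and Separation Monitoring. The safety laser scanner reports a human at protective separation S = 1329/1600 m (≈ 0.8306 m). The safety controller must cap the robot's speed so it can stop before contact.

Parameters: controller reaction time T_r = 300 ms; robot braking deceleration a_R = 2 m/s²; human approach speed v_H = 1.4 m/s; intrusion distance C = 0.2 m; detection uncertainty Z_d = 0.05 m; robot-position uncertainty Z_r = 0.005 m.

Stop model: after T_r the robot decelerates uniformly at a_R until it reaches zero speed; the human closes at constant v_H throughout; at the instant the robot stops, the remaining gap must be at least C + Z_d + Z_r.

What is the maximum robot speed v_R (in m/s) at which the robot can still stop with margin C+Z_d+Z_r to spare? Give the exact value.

quadratic (1/4)·v² + (1)·v + (-249/1600) = 0
  disc = (1)² − 4·(1/4)·(-249/1600) = 1849/1600 ; √disc = 43/40
  v_R = (−(1) + 43/40) / (2·(1/4)) = 3/20 m/s
check:
T_s = v_R/a_R = (3/20)/2 = 0.0750 s
reaction-phase robot travel = 0.1500·0.3000 = 0.0450 m
robot covers 0.1500·0.0750 − ½·2.0000·0.0750² = 0.0056 m while stopping
human closes 1.4000·0.3750 = 0.5250 m
residual clearance needed = 0.2000+0.0500+0.0050 = 0.2550 m
sum ≈ 0.0450+0.0056+0.5250+0.2550 ≈ 0.8306 m = S ✓

v_R_max = 3/20 m/s = 0.1500 m/s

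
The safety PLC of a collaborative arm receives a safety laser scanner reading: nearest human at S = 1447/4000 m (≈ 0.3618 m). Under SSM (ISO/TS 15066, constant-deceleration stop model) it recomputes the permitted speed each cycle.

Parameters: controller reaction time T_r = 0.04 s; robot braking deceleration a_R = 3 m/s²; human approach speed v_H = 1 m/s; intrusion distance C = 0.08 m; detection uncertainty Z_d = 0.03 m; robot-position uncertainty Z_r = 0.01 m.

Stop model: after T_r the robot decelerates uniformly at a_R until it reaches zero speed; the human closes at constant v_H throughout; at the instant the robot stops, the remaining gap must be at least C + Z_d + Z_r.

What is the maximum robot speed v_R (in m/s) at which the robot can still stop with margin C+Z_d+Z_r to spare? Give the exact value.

collect terms ⇒ (1/6)·v_R² + (28/75)·v_R + (-807/4000) = 0
  disc = (28/75)² − 4·(1/6)·(-807/4000) = 24649/90000 ; √disc = 157/300
  v_R = (−(28/75) + 157/300) / (2·(1/6)) = 9/20 m/s
check:
T_s = v_R/a_R = (9/20)/3 = 0.1500 s
robot covers v_R·T_r = 0.4500·0.0400 = 0.0180 m before braking
robot covers 0.4500·0.1500 − ½·3.0000·0.1500² = 0.0338 m while stopping
human closes 1.0000·0.1900 = 0.1900 m
C+Z_d+Z_r = 0.0800+0.0300+0.0100 = 0.1200 m
sum ≈ 0.0180+0.0338+0.1900+0.1200 ≈ 0.3618 m = S ✓

v_R_max = 9/20 m/s = 0.4500 m/s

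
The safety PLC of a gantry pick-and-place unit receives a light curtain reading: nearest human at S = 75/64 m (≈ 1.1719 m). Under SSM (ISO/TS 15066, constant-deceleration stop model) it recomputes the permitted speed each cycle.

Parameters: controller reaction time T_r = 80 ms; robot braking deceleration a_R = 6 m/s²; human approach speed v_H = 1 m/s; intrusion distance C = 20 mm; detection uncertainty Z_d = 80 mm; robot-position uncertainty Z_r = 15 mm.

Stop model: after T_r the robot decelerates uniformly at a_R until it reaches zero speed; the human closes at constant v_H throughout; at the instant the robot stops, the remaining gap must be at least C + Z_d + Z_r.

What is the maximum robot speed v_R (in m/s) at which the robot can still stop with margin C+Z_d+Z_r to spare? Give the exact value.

v_R_max = 9/4 m/s = 2.2500 m/s

collect terms ⇒ (1/12)·v_R² + (37/150)·v_R + (-1563/1600) = 0
  disc = (37/150)² − 4·(1/12)·(-1563/1600) = 139129/360000 ; √disc = 373/600
  v_R = (−(37/150) + 373/600) / (2·(1/12)) = 9/4 m/s
check:
stop time T_s = (9/4)/6 = 0.3750 s
robot covers v_R·T_r = 2.2500·0.0800 = 0.1800 m before braking
robot covers 2.2500·0.3750 − ½·6.0000·0.3750² = 0.4219 m while stopping
person approaches 1.0000·(0.0800+0.3750) = 0.4550 m
margins: 0.0200+0.0800+0.0150 = 0.1150 m
sum ≈ 0.1800+0.4219+0.4550+0.1150 ≈ 1.1719 m = S ✓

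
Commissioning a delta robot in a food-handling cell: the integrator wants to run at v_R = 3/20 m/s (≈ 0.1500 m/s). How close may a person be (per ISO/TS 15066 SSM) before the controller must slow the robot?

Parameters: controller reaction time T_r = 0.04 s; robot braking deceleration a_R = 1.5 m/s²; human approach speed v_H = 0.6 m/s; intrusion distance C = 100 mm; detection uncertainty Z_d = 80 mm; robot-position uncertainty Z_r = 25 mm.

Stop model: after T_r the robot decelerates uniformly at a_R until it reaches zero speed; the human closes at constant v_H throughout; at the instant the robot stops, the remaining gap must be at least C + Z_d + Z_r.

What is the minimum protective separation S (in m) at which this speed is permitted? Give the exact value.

S_min = 121/400 m = 0.3025 m

stop time T_s = (3/20)/(3/2) = 0.1000 s
reaction-phase robot travel = 0.1500·0.0400 = 0.0060 m
robot covers 0.1500·0.1000 − ½·1.5000·0.1000² = 0.0075 m while stopping
human over T_r+T_s: 0.6000·(0.0400+0.1000) = 0.0840 m
C+Z_d+Z_r = 0.1000+0.0800+0.0250 = 0.2050 m
S_min ≈ 0.0060+0.0075+0.0840+0.2050  ⇒  S_min = 121/400 m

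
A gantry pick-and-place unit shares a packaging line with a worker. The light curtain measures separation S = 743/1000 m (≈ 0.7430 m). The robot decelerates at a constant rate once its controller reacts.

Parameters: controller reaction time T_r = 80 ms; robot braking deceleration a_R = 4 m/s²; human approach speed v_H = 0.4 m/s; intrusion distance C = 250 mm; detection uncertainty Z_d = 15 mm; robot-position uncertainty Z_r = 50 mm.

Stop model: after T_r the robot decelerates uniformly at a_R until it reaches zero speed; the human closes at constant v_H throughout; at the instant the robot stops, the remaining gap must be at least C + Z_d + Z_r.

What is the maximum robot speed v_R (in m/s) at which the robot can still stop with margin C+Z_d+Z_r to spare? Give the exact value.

collect terms ⇒ (1/8)·v_R² + (9/50)·v_R + (-99/250) = 0
  disc = (9/50)² − 4·(1/8)·(-99/250) = 144/625 ; √disc = 12/25
  v_R = (−(9/50) + 12/25) / (2·(1/8)) = 6/5 m/s
check:
stop time T_s = (6/5)/4 = 0.3000 s
robot in T_r: 1.2000·0.0800 = 0.0960 m
braking distance = 1.2000²/(2·4.0000) = 0.1800 m
human over T_r+T_s: 0.4000·(0.0800+0.3000) = 0.1520 m
margins: 0.2500+0.0150+0.0500 = 0.3150 m
sum ≈ 0.0960+0.1800+0.1520+0.3150 ≈ 0.7430 m = S ✓

v_R_max = 6/5 m/s = 1.2000 m/s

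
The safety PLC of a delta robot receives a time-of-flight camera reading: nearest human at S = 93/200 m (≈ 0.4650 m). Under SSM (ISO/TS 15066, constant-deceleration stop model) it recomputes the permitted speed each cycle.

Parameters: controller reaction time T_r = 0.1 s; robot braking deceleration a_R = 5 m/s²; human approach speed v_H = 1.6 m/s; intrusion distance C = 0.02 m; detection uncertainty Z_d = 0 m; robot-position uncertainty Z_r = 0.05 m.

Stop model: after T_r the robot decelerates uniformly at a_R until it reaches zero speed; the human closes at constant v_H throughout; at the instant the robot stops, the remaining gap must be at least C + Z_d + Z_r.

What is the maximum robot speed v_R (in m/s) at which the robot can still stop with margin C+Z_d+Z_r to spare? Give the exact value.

quadratic (1/10)·v² + (21/50)·v + (-47/200) = 0
  disc = (21/50)² − 4·(1/10)·(-47/200) = 169/625 ; √disc = 13/25
  v_R = (−(21/50) + 13/25) / (2·(1/10)) = 1/2 m/s
check:
stop time T_s = (1/2)/5 = 0.1000 s
reaction-phase robot travel = 0.5000·0.1000 = 0.0500 m
robot covers 0.5000·0.1000 − ½·5.0000·0.1000² = 0.0250 m while stopping
human closes 1.6000·0.2000 = 0.3200 m
margins: 0.0200+0.0000+0.0500 = 0.0700 m
sum ≈ 0.0500+0.0250+0.3200+0.0700 ≈ 0.4650 m = S ✓

v_R_max = 1/2 m/s = 0.5000 m/s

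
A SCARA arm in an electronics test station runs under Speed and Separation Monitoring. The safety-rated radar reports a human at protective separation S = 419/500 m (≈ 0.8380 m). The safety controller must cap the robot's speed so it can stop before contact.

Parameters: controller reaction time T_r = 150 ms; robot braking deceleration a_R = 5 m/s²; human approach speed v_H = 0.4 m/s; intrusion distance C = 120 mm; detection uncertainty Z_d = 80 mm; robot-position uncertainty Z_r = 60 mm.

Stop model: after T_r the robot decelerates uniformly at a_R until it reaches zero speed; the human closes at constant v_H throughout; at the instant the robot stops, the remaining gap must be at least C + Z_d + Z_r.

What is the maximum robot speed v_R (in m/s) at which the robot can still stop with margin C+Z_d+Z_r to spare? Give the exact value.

quadratic (1/10)·v² + (23/100)·v + (-259/500) = 0
  disc = (23/100)² − 4·(1/10)·(-259/500) = 2601/10000 ; √disc = 51/100
  v_R = (−(23/100) + 51/100) / (2·(1/10)) = 7/5 m/s
check:
stop time T_s = (7/5)/5 = 0.2800 s
robot in T_r: 1.4000·0.1500 = 0.2100 m
robot under decel: 1.4000²/(2·5.0000) = 0.1960 m
human closes 0.4000·0.4300 = 0.1720 m
margins: 0.1200+0.0800+0.0600 = 0.2600 m
sum ≈ 0.2100+0.1960+0.1720+0.2600 ≈ 0.8380 m = S ✓

v_R_max = 7/5 m/s = 1.4000 m/s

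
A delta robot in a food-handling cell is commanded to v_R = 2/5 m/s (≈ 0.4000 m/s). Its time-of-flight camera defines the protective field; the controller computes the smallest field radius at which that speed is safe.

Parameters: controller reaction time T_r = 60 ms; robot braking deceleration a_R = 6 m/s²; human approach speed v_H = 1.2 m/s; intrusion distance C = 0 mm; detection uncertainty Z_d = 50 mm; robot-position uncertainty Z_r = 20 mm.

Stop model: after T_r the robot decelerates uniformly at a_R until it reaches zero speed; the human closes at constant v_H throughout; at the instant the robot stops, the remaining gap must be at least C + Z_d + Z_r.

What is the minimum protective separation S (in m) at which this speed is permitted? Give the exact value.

S_min = 389/1500 m = 0.2593 m

braking lasts T_s = (2/5)/6 = 0.0667 s
robot in T_r: 0.4000·0.0600 = 0.0240 m
braking distance = 0.4000²/(2·6.0000) = 0.0133 m
human over T_r+T_s: 1.2000·(0.0600+0.0667) = 0.1520 m
C+Z_d+Z_r = 0.0000+0.0500+0.0200 = 0.0700 m
S_min ≈ 0.0240+0.0133+0.1520+0.0700  ⇒  S_min = 389/1500 m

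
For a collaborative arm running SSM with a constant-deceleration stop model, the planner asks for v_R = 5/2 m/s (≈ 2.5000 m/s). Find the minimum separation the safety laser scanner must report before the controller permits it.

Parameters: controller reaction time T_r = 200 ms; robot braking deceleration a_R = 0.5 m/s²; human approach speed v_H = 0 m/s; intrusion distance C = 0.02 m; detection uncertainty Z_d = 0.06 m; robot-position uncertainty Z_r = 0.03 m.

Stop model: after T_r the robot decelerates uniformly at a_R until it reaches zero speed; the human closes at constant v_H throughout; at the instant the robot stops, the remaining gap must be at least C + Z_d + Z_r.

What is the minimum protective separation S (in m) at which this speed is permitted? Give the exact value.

S_min = 343/50 m = 6.8600 m

stop time T_s = (5/2)/(1/2) = 5.0000 s
robot covers v_R·T_r = 2.5000·0.2000 = 0.5000 m before braking
robot under decel: 2.5000²/(2·0.5000) = 6.2500 m
human over T_r+T_s: 0.0000·(0.2000+5.0000) = 0.0000 m
margins: 0.0200+0.0600+0.0300 = 0.1100 m
S_min ≈ 0.5000+6.2500+0.0000+0.1100  ⇒  S_min = 343/50 m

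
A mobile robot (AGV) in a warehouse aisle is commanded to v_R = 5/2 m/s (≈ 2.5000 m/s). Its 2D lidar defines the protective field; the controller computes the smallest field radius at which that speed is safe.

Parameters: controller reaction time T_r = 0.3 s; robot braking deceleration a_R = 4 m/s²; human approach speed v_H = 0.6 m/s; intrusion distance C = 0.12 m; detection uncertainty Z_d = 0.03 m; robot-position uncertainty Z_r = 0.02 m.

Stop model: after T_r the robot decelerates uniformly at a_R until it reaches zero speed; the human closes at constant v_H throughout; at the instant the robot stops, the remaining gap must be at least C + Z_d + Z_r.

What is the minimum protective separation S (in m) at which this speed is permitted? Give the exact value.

T_s = v_R/a_R = (5/2)/4 = 0.6250 s
robot in T_r: 2.5000·0.3000 = 0.7500 m
robot under decel: 2.5000²/(2·4.0000) = 0.7812 m
human closes 0.6000·0.9250 = 0.5550 m
C+Z_d+Z_r = 0.1200+0.0300+0.0200 = 0.1700 m
S_min ≈ 0.7500+0.7812+0.5550+0.1700  ⇒  S_min = 361/160 m

S_min = 361/160 m = 2.2563 m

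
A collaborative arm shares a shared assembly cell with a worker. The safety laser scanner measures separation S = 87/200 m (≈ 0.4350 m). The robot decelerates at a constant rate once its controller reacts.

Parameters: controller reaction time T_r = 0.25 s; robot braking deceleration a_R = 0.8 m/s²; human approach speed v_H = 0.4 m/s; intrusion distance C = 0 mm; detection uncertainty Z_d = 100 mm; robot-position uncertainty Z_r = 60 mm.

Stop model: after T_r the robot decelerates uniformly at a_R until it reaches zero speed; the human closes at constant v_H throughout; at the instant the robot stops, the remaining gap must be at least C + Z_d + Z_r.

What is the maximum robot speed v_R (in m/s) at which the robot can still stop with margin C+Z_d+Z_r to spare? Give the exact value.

collect terms ⇒ (5/8)·v_R² + (3/4)·v_R + (-7/40) = 0
  disc = (3/4)² − 4·(5/8)·(-7/40) = 1 ; √disc = 1
  v_R = (−(3/4) + 1) / (2·(5/8)) = 1/5 m/s
check:
T_s = v_R/a_R = (1/5)/(4/5) = 0.2500 s
reaction-phase robot travel = 0.2000·0.2500 = 0.0500 m
braking distance = 0.2000²/(2·0.8000) = 0.0250 m
human over T_r+T_s: 0.4000·(0.2500+0.2500) = 0.2000 m
margins: 0.0000+0.1000+0.0600 = 0.1600 m
sum ≈ 0.0500+0.0250+0.2000+0.1600 ≈ 0.4350 m = S ✓

v_R_max = 1/5 m/s = 0.2000 m/s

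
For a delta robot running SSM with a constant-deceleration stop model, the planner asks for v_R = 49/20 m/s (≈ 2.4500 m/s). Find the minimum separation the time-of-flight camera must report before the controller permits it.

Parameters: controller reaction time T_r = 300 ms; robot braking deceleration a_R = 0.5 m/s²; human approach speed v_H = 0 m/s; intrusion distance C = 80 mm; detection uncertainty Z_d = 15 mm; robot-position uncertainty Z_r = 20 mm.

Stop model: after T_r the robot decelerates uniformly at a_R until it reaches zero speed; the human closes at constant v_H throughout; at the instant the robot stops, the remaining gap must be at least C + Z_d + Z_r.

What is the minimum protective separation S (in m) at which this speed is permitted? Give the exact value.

S_min = 2741/400 m = 6.8525 m

stop time T_s = (49/20)/(1/2) = 4.9000 s
robot in T_r: 2.4500·0.3000 = 0.7350 m
braking distance = 2.4500²/(2·0.5000) = 6.0025 m
human closes 0.0000·5.2000 = 0.0000 m
residual clearance needed = 0.0800+0.0150+0.0200 = 0.1150 m
S_min ≈ 0.7350+6.0025+0.0000+0.1150  ⇒  S_min = 2741/400 m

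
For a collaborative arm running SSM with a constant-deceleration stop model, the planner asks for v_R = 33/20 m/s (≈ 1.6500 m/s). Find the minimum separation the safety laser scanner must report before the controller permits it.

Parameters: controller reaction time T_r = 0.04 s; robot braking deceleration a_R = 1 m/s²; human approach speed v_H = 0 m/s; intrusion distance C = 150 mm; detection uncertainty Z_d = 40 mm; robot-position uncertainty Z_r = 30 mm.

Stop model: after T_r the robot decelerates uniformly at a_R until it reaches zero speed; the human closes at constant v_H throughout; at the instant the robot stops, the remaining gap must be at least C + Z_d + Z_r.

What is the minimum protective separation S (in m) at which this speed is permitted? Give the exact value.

T_s = v_R/a_R = (33/20)/1 = 1.6500 s
robot covers v_R·T_r = 1.6500·0.0400 = 0.0660 m before braking
robot covers 1.6500·1.6500 − ½·1.0000·1.6500² = 1.3613 m while stopping
human over T_r+T_s: 0.0000·(0.0400+1.6500) = 0.0000 m
C+Z_d+Z_r = 0.1500+0.0400+0.0300 = 0.2200 m
S_min ≈ 0.0660+1.3613+0.0000+0.2200  ⇒  S_min = 6589/4000 m

S_min = 6589/4000 m = 1.6473 m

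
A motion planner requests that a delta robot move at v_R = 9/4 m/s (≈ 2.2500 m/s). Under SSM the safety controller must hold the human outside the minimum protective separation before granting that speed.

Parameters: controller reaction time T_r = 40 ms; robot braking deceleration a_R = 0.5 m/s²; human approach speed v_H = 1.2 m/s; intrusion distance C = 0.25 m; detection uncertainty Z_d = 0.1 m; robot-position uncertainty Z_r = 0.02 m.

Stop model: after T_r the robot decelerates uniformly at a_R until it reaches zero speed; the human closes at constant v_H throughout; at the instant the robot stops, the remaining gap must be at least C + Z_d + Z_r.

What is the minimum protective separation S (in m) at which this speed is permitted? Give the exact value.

braking lasts T_s = (9/4)/(1/2) = 4.5000 s
robot in T_r: 2.2500·0.0400 = 0.0900 m
braking distance = 2.2500²/(2·0.5000) = 5.0625 m
human closes 1.2000·4.5400 = 5.4480 m
margins: 0.2500+0.1000+0.0200 = 0.3700 m
S_min ≈ 0.0900+5.0625+5.4480+0.3700  ⇒  S_min = 21941/2000 m

S_min = 21941/2000 m = 10.9705 m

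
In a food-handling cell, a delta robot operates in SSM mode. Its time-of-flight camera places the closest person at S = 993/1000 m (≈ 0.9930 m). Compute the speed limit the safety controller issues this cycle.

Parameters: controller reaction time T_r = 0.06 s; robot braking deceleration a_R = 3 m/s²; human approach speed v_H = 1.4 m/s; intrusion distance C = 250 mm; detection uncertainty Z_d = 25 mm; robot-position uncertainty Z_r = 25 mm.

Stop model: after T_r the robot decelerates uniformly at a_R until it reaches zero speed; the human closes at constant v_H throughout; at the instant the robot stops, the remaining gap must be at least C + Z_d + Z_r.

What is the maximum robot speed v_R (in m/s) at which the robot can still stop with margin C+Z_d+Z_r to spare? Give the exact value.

quadratic (1/6)·v² + (79/150)·v + (-609/1000) = 0
  disc = (79/150)² − 4·(1/6)·(-609/1000) = 3844/5625 ; √disc = 62/75
  v_R = (−(79/150) + 62/75) / (2·(1/6)) = 9/10 m/s
check:
stop time T_s = (9/10)/3 = 0.3000 s
robot covers v_R·T_r = 0.9000·0.0600 = 0.0540 m before braking
braking distance = 0.9000²/(2·3.0000) = 0.1350 m
person approaches 1.4000·(0.0600+0.3000) = 0.5040 m
C+Z_d+Z_r = 0.2500+0.0250+0.0250 = 0.3000 m
sum ≈ 0.0540+0.1350+0.5040+0.3000 ≈ 0.9930 m = S ✓

v_R_max = 9/10 m/s = 0.9000 m/s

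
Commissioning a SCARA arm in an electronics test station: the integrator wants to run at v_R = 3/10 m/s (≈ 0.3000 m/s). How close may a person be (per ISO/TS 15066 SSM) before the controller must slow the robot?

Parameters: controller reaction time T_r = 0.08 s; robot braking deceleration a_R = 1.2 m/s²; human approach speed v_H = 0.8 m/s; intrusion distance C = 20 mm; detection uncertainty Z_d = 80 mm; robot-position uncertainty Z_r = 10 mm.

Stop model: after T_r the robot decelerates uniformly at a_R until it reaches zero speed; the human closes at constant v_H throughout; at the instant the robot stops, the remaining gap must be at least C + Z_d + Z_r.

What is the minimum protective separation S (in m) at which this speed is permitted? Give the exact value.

S_min = 871/2000 m = 0.4355 m

stop time T_s = (3/10)/(6/5) = 0.2500 s
robot covers v_R·T_r = 0.3000·0.0800 = 0.0240 m before braking
braking distance = 0.3000²/(2·1.2000) = 0.0375 m
person approaches 0.8000·(0.0800+0.2500) = 0.2640 m
margins: 0.0200+0.0800+0.0100 = 0.1100 m
S_min ≈ 0.0240+0.0375+0.2640+0.1100  ⇒  S_min = 871/2000 m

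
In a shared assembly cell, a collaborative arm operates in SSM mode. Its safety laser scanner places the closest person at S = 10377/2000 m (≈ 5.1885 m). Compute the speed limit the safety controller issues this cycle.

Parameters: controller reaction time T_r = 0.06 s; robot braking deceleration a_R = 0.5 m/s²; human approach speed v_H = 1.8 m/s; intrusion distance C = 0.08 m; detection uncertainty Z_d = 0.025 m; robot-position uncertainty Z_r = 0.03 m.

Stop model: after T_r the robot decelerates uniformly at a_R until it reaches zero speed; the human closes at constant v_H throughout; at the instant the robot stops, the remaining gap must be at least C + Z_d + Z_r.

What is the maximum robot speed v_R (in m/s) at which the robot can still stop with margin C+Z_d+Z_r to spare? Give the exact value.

quadratic (1)·v² + (183/50)·v + (-9891/2000) = 0
  disc = (183/50)² − 4·(1)·(-9891/2000) = 20736/625 ; √disc = 144/25
  v_R = (−(183/50) + 144/25) / (2·(1)) = 21/20 m/s
check:
braking lasts T_s = (21/20)/(1/2) = 2.1000 s
reaction-phase robot travel = 1.0500·0.0600 = 0.0630 m
robot covers 1.0500·2.1000 − ½·0.5000·2.1000² = 1.1025 m while stopping
human over T_r+T_s: 1.8000·(0.0600+2.1000) = 3.8880 m
C+Z_d+Z_r = 0.0800+0.0250+0.0300 = 0.1350 m
sum ≈ 0.0630+1.1025+3.8880+0.1350 ≈ 5.1885 m = S ✓

v_R_max = 21/20 m/s = 1.0500 m/s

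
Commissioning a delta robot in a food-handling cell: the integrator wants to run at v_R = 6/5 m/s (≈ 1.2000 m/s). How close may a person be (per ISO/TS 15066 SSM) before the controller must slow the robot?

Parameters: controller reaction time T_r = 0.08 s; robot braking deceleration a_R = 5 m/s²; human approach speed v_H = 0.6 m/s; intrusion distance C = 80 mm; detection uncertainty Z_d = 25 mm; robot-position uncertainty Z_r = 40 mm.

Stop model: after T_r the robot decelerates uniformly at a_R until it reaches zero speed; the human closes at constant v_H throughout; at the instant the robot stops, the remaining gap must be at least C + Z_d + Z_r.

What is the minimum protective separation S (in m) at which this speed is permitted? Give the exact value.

braking lasts T_s = (6/5)/5 = 0.2400 s
robot in T_r: 1.2000·0.0800 = 0.0960 m
robot covers 1.2000·0.2400 − ½·5.0000·0.2400² = 0.1440 m while stopping
human over T_r+T_s: 0.6000·(0.0800+0.2400) = 0.1920 m
C+Z_d+Z_r = 0.0800+0.0250+0.0400 = 0.1450 m
S_min ≈ 0.0960+0.1440+0.1920+0.1450  ⇒  S_min = 577/1000 m

S_min = 577/1000 m = 0.5770 m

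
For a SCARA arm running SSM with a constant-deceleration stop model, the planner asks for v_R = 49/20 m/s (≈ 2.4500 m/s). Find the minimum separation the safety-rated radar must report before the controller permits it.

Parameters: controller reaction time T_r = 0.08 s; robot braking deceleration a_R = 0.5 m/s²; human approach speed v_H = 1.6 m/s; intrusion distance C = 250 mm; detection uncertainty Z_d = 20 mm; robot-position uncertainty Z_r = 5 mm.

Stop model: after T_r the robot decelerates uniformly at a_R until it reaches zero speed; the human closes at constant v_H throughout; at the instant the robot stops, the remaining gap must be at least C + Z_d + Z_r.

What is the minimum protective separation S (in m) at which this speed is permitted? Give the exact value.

S_min = 28883/2000 m = 14.4415 m

braking lasts T_s = (49/20)/(1/2) = 4.9000 s
reaction-phase robot travel = 2.4500·0.0800 = 0.1960 m
braking distance = 2.4500²/(2·0.5000) = 6.0025 m
human closes 1.6000·4.9800 = 7.9680 m
margins: 0.2500+0.0200+0.0050 = 0.2750 m
S_min ≈ 0.1960+6.0025+7.9680+0.2750  ⇒  S_min = 28883/2000 m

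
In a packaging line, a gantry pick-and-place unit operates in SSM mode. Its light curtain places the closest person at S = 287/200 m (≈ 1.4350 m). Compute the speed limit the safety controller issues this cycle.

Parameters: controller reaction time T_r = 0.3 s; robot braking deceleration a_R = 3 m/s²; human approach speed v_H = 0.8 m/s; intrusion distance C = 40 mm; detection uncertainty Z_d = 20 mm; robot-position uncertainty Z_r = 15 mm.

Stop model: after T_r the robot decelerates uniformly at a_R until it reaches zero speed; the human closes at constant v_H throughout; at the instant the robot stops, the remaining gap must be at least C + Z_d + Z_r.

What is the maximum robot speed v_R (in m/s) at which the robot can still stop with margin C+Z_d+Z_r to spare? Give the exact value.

at the boundary: (1/6)·v² + (17/30)·v + (-28/25) = 0
  disc = (17/30)² − 4·(1/6)·(-28/25) = 961/900 ; √disc = 31/30
  v_R = (−(17/30) + 31/30) / (2·(1/6)) = 7/5 m/s
check:
T_s = v_R/a_R = (7/5)/3 = 0.4667 s
reaction-phase robot travel = 1.4000·0.3000 = 0.4200 m
robot under decel: 1.4000²/(2·3.0000) = 0.3267 m
human closes 0.8000·0.7667 = 0.6133 m
margins: 0.0400+0.0200+0.0150 = 0.0750 m
sum ≈ 0.4200+0.3267+0.6133+0.0750 ≈ 1.4350 m = S ✓

v_R_max = 7/5 m/s = 1.4000 m/s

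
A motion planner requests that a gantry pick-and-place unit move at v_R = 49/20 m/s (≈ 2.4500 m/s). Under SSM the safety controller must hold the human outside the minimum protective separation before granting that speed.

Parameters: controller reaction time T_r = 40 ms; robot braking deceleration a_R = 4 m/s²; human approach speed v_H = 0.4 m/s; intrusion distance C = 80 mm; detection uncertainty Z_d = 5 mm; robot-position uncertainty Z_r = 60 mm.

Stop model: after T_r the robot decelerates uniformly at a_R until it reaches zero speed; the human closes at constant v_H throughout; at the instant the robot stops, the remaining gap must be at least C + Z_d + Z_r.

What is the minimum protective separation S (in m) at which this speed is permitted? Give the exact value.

S_min = 20069/16000 m = 1.2543 m

stop time T_s = (49/20)/4 = 0.6125 s
robot covers v_R·T_r = 2.4500·0.0400 = 0.0980 m before braking
robot under decel: 2.4500²/(2·4.0000) = 0.7503 m
human over T_r+T_s: 0.4000·(0.0400+0.6125) = 0.2610 m
C+Z_d+Z_r = 0.0800+0.0050+0.0600 = 0.1450 m
S_min ≈ 0.0980+0.7503+0.2610+0.1450  ⇒  S_min = 20069/16000 m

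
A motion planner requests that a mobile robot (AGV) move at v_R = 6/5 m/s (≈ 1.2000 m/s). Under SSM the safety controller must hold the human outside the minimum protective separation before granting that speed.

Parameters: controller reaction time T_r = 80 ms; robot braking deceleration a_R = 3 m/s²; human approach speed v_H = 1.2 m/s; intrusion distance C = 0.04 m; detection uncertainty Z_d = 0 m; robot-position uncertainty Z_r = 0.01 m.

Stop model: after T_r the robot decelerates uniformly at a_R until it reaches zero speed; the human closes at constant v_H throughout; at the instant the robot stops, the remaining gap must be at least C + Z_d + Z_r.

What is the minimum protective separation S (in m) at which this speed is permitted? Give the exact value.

S_min = 481/500 m = 0.9620 m

T_s = v_R/a_R = (6/5)/3 = 0.4000 s
robot in T_r: 1.2000·0.0800 = 0.0960 m
robot covers 1.2000·0.4000 − ½·3.0000·0.4000² = 0.2400 m while stopping
person approaches 1.2000·(0.0800+0.4000) = 0.5760 m
margins: 0.0400+0.0000+0.0100 = 0.0500 m
S_min ≈ 0.0960+0.2400+0.5760+0.0500  ⇒  S_min = 481/500 m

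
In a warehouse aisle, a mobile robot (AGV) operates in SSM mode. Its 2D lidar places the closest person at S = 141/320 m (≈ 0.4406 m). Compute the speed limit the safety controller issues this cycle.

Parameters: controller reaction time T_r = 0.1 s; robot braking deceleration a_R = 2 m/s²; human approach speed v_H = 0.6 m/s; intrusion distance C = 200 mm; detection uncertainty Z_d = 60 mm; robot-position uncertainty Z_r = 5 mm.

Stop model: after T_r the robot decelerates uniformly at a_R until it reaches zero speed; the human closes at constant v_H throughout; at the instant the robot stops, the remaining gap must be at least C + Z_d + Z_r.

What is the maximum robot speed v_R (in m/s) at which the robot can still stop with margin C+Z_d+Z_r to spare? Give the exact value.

v_R_max = 1/4 m/s = 0.2500 m/s

at the boundary: (1/4)·v² + (2/5)·v + (-37/320) = 0
  disc = (2/5)² − 4·(1/4)·(-37/320) = 441/1600 ; √disc = 21/40
  v_R = (−(2/5) + 21/40) / (2·(1/4)) = 1/4 m/s
check:
T_s = v_R/a_R = (1/4)/2 = 0.1250 s
robot covers v_R·T_r = 0.2500·0.1000 = 0.0250 m before braking
braking distance = 0.2500²/(2·2.0000) = 0.0156 m
person approaches 0.6000·(0.1000+0.1250) = 0.1350 m
C+Z_d+Z_r = 0.2000+0.0600+0.0050 = 0.2650 m
sum ≈ 0.0250+0.0156+0.1350+0.2650 ≈ 0.4406 m = S ✓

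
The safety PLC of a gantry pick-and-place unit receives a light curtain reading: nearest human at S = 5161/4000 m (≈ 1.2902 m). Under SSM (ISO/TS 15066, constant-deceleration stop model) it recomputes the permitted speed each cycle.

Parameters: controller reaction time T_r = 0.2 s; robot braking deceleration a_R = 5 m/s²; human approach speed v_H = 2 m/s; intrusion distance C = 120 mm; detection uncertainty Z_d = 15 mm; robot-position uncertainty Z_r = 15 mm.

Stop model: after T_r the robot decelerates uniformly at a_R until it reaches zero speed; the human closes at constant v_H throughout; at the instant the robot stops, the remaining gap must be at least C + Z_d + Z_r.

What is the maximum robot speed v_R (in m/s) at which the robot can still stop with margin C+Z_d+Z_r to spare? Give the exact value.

v_R_max = 21/20 m/s = 1.0500 m/s

at the boundary: (1/10)·v² + (3/5)·v + (-2961/4000) = 0
  disc = (3/5)² − 4·(1/10)·(-2961/4000) = 6561/10000 ; √disc = 81/100
  v_R = (−(3/5) + 81/100) / (2·(1/10)) = 21/20 m/s
check:
stop time T_s = (21/20)/5 = 0.2100 s
robot covers v_R·T_r = 1.0500·0.2000 = 0.2100 m before braking
braking distance = 1.0500²/(2·5.0000) = 0.1103 m
person approaches 2.0000·(0.2000+0.2100) = 0.8200 m
margins: 0.1200+0.0150+0.0150 = 0.1500 m
sum ≈ 0.2100+0.1103+0.8200+0.1500 ≈ 1.2902 m = S ✓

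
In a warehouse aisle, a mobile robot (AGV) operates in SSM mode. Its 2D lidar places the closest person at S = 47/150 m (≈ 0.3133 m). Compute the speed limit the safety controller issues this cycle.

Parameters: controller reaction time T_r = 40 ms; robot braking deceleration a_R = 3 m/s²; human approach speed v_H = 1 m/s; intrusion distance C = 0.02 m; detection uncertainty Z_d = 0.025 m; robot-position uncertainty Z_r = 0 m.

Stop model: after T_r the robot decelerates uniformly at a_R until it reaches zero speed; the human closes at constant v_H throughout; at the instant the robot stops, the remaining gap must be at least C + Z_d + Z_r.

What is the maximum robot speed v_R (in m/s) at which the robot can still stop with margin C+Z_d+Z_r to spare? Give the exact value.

v_R_max = 1/2 m/s = 0.5000 m/s

quadratic (1/6)·v² + (28/75)·v + (-137/600) = 0
  disc = (28/75)² − 4·(1/6)·(-137/600) = 729/2500 ; √disc = 27/50
  v_R = (−(28/75) + 27/50) / (2·(1/6)) = 1/2 m/s
check:
braking lasts T_s = (1/2)/3 = 0.1667 s
reaction-phase robot travel = 0.5000·0.0400 = 0.0200 m
robot under decel: 0.5000²/(2·3.0000) = 0.0417 m
person approaches 1.0000·(0.0400+0.1667) = 0.2067 m
residual clearance needed = 0.0200+0.0250+0.0000 = 0.0450 m
sum ≈ 0.0200+0.0417+0.2067+0.0450 ≈ 0.3133 m = S ✓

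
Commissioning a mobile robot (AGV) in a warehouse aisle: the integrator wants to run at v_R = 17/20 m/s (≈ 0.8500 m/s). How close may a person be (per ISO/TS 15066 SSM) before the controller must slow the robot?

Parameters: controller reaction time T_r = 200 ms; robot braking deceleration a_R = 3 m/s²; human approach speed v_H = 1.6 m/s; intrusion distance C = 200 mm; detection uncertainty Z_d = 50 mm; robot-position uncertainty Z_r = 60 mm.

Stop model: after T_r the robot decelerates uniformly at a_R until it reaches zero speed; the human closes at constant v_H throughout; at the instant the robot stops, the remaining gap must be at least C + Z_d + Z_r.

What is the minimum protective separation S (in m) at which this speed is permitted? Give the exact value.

stop time T_s = (17/20)/3 = 0.2833 s
robot covers v_R·T_r = 0.8500·0.2000 = 0.1700 m before braking
braking distance = 0.8500²/(2·3.0000) = 0.1204 m
person approaches 1.6000·(0.2000+0.2833) = 0.7733 m
margins: 0.2000+0.0500+0.0600 = 0.3100 m
S_min ≈ 0.1700+0.1204+0.7733+0.3100  ⇒  S_min = 1099/800 m

S_min = 1099/800 m = 1.3738 m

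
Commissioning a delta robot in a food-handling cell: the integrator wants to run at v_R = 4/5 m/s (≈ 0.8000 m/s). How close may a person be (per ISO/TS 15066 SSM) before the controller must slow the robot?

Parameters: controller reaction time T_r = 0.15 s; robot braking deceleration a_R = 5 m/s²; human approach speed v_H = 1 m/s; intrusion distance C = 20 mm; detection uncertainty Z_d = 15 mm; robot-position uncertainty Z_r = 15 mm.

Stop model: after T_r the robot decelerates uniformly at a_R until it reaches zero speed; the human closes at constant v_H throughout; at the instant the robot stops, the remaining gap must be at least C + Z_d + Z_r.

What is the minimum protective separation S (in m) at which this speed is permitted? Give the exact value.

braking lasts T_s = (4/5)/5 = 0.1600 s
robot in T_r: 0.8000·0.1500 = 0.1200 m
braking distance = 0.8000²/(2·5.0000) = 0.0640 m
person approaches 1.0000·(0.1500+0.1600) = 0.3100 m
residual clearance needed = 0.0200+0.0150+0.0150 = 0.0500 m
S_min ≈ 0.1200+0.0640+0.3100+0.0500  ⇒  S_min = 68/125 m

S_min = 68/125 m = 0.5440 m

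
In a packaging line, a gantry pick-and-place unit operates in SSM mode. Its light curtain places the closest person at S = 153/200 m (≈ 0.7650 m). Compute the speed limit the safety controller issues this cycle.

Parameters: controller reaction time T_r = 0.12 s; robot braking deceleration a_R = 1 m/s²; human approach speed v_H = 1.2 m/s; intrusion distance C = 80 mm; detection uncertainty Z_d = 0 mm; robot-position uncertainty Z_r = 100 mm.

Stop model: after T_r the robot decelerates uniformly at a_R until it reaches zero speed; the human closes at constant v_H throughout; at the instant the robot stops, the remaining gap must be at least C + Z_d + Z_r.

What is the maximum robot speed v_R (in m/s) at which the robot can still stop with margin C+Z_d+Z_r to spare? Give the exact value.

v_R_max = 3/10 m/s = 0.3000 m/s

quadratic (1/2)·v² + (33/25)·v + (-441/1000) = 0
  disc = (33/25)² − 4·(1/2)·(-441/1000) = 6561/2500 ; √disc = 81/50
  v_R = (−(33/25) + 81/50) / (2·(1/2)) = 3/10 m/s
check:
T_s = v_R/a_R = (3/10)/1 = 0.3000 s
reaction-phase robot travel = 0.3000·0.1200 = 0.0360 m
braking distance = 0.3000²/(2·1.0000) = 0.0450 m
human over T_r+T_s: 1.2000·(0.1200+0.3000) = 0.5040 m
margins: 0.0800+0.0000+0.1000 = 0.1800 m
sum ≈ 0.0360+0.0450+0.5040+0.1800 ≈ 0.7650 m = S ✓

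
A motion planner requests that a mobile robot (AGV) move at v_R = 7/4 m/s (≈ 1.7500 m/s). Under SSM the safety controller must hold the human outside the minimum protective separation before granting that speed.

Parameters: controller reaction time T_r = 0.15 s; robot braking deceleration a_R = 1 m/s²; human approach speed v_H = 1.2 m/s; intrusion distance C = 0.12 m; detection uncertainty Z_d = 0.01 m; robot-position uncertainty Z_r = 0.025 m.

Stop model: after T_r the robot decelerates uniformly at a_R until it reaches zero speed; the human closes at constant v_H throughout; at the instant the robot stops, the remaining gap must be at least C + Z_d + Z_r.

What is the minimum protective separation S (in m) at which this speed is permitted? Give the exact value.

stop time T_s = (7/4)/1 = 1.7500 s
robot covers v_R·T_r = 1.7500·0.1500 = 0.2625 m before braking
robot covers 1.7500·1.7500 − ½·1.0000·1.7500² = 1.5312 m while stopping
person approaches 1.2000·(0.1500+1.7500) = 2.2800 m
margins: 0.1200+0.0100+0.0250 = 0.1550 m
S_min ≈ 0.2625+1.5312+2.2800+0.1550  ⇒  S_min = 3383/800 m

S_min = 3383/800 m = 4.2287 m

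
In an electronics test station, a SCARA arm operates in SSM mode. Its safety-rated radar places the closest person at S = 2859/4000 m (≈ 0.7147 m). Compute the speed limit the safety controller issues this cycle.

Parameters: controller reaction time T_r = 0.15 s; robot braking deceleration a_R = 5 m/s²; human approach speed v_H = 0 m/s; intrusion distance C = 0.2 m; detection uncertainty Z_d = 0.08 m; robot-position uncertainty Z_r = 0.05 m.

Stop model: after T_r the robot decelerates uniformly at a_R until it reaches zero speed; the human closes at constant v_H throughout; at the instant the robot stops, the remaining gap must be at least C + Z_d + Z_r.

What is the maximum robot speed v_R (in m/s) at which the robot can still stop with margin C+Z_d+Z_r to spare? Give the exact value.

at the boundary: (1/10)·v² + (3/20)·v + (-1539/4000) = 0
  disc = (3/20)² − 4·(1/10)·(-1539/4000) = 441/2500 ; √disc = 21/50
  v_R = (−(3/20) + 21/50) / (2·(1/10)) = 27/20 m/s
check:
stop time T_s = (27/20)/5 = 0.2700 s
robot in T_r: 1.3500·0.1500 = 0.2025 m
robot under decel: 1.3500²/(2·5.0000) = 0.1822 m
person approaches 0.0000·(0.1500+0.2700) = 0.0000 m
margins: 0.2000+0.0800+0.0500 = 0.3300 m
sum ≈ 0.2025+0.1822+0.0000+0.3300 ≈ 0.7147 m = S ✓

v_R_max = 27/20 m/s = 1.3500 m/s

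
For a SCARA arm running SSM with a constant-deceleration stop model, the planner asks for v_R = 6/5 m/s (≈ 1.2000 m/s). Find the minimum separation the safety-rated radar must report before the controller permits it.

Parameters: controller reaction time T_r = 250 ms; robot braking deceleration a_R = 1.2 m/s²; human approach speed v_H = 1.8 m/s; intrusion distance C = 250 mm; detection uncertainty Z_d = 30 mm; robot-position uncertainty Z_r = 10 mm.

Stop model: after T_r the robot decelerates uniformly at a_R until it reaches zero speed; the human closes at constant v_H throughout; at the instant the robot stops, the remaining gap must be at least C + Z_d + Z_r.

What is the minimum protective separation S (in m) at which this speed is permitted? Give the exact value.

stop time T_s = (6/5)/(6/5) = 1.0000 s
reaction-phase robot travel = 1.2000·0.2500 = 0.3000 m
braking distance = 1.2000²/(2·1.2000) = 0.6000 m
human over T_r+T_s: 1.8000·(0.2500+1.0000) = 2.2500 m
C+Z_d+Z_r = 0.2500+0.0300+0.0100 = 0.2900 m
S_min ≈ 0.3000+0.6000+2.2500+0.2900  ⇒  S_min = 86/25 m

S_min = 86/25 m = 3.4400 m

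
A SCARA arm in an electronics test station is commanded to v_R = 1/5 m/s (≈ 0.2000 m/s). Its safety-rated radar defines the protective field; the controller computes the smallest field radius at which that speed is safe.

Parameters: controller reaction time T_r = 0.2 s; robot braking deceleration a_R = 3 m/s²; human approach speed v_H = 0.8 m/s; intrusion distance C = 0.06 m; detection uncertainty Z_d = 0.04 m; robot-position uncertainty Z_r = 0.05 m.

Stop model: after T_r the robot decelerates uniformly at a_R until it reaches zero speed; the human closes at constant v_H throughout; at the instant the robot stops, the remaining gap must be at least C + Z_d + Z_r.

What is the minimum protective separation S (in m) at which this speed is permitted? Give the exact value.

S_min = 41/100 m = 0.4100 m

T_s = v_R/a_R = (1/5)/3 = 0.0667 s
robot covers v_R·T_r = 0.2000·0.2000 = 0.0400 m before braking
braking distance = 0.2000²/(2·3.0000) = 0.0067 m
human closes 0.8000·0.2667 = 0.2133 m
margins: 0.0600+0.0400+0.0500 = 0.1500 m
S_min ≈ 0.0400+0.0067+0.2133+0.1500  ⇒  S_min = 41/100 m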